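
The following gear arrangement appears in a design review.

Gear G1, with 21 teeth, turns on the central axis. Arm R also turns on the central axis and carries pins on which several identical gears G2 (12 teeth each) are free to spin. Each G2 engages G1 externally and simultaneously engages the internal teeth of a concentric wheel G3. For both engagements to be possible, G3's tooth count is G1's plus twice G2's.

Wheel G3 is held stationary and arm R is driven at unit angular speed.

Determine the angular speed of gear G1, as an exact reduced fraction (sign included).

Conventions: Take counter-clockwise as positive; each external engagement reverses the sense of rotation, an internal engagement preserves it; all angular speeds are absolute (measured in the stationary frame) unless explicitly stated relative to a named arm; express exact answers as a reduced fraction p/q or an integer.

22/7

planetary set (21T centre, 12T on arm, 45T internal) — Willis relation
ring teeth: 21 + 2·12 = 45
21(ω_sun−ω_arm) = −45(ω_ring−ω_arm),  ω_ring = 0, ω_arm = 1
ω_sun = 1 − (45/21)(0−1) = 22/7
exact speed ratio = 22/7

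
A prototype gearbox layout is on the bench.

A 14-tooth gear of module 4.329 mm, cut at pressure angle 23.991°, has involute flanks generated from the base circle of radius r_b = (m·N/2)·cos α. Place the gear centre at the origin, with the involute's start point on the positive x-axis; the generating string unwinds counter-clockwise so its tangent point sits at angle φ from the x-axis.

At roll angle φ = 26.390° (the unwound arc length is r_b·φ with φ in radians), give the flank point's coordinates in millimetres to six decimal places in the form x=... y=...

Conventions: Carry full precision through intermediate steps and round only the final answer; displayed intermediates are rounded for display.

class = single-mesh tooth geometry [base-circle involute, m = 4.329, 14T]
pitch radius r_p = m·N/2 = 4.329·14/2 = 30.303000
base radius r_b = r_p·cos α = 30.303000·cos 23.991° = 27.685104
roll angle φ = 26.390° = 0.46059239 rad
x = r_b·(cos φ + φ·sin φ) = 30.467814
y = r_b·(sin φ − φ·cos φ) = 0.882742

x=30.467814 y=0.882742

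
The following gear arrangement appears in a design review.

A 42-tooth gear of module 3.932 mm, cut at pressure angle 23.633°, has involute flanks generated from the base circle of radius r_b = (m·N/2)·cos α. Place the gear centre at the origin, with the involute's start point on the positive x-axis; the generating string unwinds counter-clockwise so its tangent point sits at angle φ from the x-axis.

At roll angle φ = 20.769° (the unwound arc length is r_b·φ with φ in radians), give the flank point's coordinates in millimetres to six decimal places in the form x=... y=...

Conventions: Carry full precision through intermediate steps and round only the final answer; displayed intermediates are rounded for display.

recognized (one wheel, involute flank): single-mesh tooth geometry, m = 3.932, N = 42
pitch radius r_p = m·N/2 = 3.932·42/2 = 82.572000
base radius r_b = r_p·cos α = 82.572000·cos 23.633° = 75.646851
roll angle φ = 20.769° = 0.36248743 rad
x = r_b·(cos φ + φ·sin φ) = 80.454671
y = r_b·(sin φ − φ·cos φ) = 1.185308

x=80.454671 y=1.185308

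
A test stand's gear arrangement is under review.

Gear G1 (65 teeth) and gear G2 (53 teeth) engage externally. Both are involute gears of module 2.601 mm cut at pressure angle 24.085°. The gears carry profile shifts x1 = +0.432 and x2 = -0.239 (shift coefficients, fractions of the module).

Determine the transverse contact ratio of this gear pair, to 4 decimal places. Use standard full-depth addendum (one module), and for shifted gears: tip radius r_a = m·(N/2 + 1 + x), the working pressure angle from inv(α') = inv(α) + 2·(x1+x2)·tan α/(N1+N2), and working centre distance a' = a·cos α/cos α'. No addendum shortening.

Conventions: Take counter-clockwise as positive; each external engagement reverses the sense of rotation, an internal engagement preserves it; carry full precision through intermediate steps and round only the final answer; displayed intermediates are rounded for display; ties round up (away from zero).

topology: single-mesh involute geometry — m = 2.601, 65T/53T pair
base radii: r_b1 = 77.173189, r_b2 = 62.925831
tip radii: r_a1 = 88.257132, r_a2 = 70.905861
inv(α') = inv(24.085°) + 2·(+0.432-0.239)·tan α/(65+53) = 0.02810716  ⇒  α' = 24.49630°
a' = a·cos α / cos α' = 153.4590·cos 24.085°/cos 24.49630° = 153.956984
action lengths: √(r_a1²−r_b1²) = 42.820792, √(r_a2²−r_b2²) = 32.679977
base pitch p_b = π·m·cos α = 7.459899
CR = (42.820792 + 32.679977 − 153.956984·sin 24.49630°)/7.459899 = 1.563681
contact ratio ≈ 1.5637

1.5637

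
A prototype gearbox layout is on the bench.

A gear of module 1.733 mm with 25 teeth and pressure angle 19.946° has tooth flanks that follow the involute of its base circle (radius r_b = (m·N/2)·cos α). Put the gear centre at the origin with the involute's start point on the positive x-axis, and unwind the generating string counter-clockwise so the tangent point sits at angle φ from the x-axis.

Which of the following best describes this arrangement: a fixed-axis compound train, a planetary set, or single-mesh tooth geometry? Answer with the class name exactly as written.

recognized (one wheel, involute flank): single-mesh tooth geometry, m = 1.733, N = 25
classification: single-mesh tooth geometry

single-mesh tooth geometry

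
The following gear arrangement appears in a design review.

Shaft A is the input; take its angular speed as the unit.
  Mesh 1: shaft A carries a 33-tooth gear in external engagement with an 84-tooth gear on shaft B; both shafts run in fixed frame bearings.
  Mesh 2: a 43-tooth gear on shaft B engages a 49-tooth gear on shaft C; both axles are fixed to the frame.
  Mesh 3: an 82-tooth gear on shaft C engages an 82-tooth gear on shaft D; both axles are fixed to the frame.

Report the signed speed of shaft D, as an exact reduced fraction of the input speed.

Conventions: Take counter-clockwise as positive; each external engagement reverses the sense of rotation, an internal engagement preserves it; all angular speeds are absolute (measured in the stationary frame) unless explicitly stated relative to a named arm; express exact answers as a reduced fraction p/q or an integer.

-473/1372

3-mesh fixed-axis compound train (all bearings frame-fixed)
mesh 1 [33T→84T]: |ω|/ω_in = 1×33/84 = 11/28, sense flips to −
mesh 2 [43T→49T]: |ω|/ω_in = (11/28)×43/49 = 473/1372, sense flips to +
mesh 3 [82T→82T]: |ω|/ω_in = (473/1372)×82/82 = 473/1372, sense flips to −
signed output speed (× input speed) = -473/1372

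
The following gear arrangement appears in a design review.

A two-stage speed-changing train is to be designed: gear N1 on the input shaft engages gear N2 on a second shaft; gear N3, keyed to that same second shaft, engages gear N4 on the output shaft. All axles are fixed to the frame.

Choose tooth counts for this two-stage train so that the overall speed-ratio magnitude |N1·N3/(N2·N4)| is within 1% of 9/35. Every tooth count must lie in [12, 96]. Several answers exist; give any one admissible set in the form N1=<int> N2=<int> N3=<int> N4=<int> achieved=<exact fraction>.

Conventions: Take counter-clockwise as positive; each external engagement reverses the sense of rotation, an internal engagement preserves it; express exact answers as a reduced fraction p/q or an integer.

design class (target 9/35): fixed-axis compound train
target = 9/35 in lowest terms: an exact hit needs N1·N3 = k·9 and N2·N4 = k·35 for one integer k, every count in [12, 96]; additionally prefer no 1:1 stage (N1 ≠ N2, N3 ≠ N4)
k = 1…15: no 1:1-free in-range split of k·9 and k·35 into factor pairs; take k = 16
k = 16: N1·N3 = 144 = 12·12, N2·N4 = 560 = 14·40
achieved = 12·12/(14·40) = 9/35; |achieved − target| = 0 ≤ 9/3500 ✓

N1=12 N2=14 N3=12 N4=40 achieved=9/35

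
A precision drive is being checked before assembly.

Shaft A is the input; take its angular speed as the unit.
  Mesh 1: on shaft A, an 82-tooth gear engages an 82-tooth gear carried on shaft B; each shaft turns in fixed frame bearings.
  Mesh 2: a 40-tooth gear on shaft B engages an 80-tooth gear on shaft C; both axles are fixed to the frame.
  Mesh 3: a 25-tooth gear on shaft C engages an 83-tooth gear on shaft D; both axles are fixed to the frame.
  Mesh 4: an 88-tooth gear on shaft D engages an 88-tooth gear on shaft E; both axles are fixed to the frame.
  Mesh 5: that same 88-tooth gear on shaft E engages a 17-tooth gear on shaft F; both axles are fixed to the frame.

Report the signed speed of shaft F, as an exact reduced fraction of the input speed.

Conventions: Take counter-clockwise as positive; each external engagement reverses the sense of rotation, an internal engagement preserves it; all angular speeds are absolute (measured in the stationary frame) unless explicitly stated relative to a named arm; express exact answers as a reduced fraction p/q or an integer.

5-mesh fixed-axis compound train (all bearings frame-fixed)
mesh 1 [82T→82T]: |ω|/ω_in = 1×82/82 = 1, sense flips to −
mesh 2 [40T→80T]: |ω|/ω_in = 1×40/80 = 1/2, sense flips to +
mesh 3 [25T→83T]: |ω|/ω_in = (1/2)×25/83 = 25/166, sense flips to −
mesh 4 [88T→88T]: |ω|/ω_in = (25/166)×88/88 = 25/166, sense flips to +
mesh 5 [88T→17T]: |ω|/ω_in = (25/166)×88/17 = 1100/1411, sense flips to −
signed output speed (× input speed) = -1100/1411

-1100/1411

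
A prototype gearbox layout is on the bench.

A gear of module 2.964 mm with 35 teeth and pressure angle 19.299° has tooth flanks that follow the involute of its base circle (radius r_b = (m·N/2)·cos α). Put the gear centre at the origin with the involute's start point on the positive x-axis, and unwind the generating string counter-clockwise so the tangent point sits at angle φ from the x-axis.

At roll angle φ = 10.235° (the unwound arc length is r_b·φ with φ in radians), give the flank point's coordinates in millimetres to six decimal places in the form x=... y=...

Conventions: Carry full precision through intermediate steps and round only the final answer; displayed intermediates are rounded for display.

x=49.730122 y=0.092723

recognized (one wheel, involute flank): single-mesh tooth geometry, m = 2.964, N = 35
pitch radius r_p = m·N/2 = 2.964·35/2 = 51.870000
base radius r_b = r_p·cos α = 51.870000·cos 19.299° = 48.955255
roll angle φ = 10.235° = 0.17863445 rad
x = r_b·(cos φ + φ·sin φ) = 49.730122
y = r_b·(sin φ − φ·cos φ) = 0.092723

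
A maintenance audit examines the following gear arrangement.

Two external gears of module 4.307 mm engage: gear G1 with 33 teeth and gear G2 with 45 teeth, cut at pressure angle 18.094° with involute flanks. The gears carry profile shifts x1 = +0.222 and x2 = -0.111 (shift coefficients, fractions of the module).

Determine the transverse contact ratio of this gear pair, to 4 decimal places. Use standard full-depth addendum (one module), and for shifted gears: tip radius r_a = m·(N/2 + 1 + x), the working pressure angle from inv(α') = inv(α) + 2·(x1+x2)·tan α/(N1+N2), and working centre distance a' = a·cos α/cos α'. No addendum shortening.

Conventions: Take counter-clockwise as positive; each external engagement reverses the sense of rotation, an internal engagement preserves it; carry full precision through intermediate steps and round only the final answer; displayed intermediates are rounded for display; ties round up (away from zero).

1.7606

topology: single-mesh involute geometry — m = 4.307, 33T/45T pair
base radii: r_b1 = 67.551187, r_b2 = 92.115256
tip radii: r_a1 = 76.328654, r_a2 = 100.736423
inv(α') = inv(18.094°) + 2·(+0.222-0.111)·tan α/(33+45) = 0.01186454  ⇒  α' = 18.57903°
a' = a·cos α / cos α' = 167.9730·cos 18.094°/cos 18.57903° = 168.444937
action lengths: √(r_a1²−r_b1²) = 35.537311, √(r_a2²−r_b2²) = 40.775073
base pitch p_b = π·m·cos α = 12.861716
CR = (35.537311 + 40.775073 − 168.444937·sin 18.57903°)/12.861716 = 1.760553
contact ratio ≈ 1.7606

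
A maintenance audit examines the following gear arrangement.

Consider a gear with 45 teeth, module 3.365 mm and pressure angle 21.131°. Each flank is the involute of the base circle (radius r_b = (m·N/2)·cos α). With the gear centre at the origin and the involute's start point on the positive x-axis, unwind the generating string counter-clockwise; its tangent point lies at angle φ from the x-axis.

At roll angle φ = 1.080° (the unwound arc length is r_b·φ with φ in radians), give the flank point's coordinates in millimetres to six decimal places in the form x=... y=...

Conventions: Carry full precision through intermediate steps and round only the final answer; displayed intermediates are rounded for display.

x=70.634032 y=0.000158

single-mesh involute tooth geometry (45T wheel at module 3.365)
pitch radius r_p = m·N/2 = 3.365·45/2 = 75.712500
base radius r_b = r_p·cos α = 75.712500·cos 21.131° = 70.621487
roll angle φ = 1.080° = 0.01884956 rad
x = r_b·(cos φ + φ·sin φ) = 70.634032
y = r_b·(sin φ − φ·cos φ) = 0.000158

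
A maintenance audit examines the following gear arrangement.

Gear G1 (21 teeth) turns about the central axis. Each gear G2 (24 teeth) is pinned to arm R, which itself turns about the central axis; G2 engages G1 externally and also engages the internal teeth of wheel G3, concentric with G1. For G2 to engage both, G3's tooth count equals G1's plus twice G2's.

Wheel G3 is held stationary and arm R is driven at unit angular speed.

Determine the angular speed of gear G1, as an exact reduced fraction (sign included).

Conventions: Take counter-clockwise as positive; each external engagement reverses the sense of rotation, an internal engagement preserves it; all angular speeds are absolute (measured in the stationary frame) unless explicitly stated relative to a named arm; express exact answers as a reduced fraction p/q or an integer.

planetary set (21T centre, 24T on arm, 69T internal) — Willis relation
ring teeth: 21 + 2·24 = 69
21(ω_sun−ω_arm) = −69(ω_ring−ω_arm),  ω_ring = 0, ω_arm = 1
ω_sun = 1 − (69/21)(0−1) = 30/7
exact speed ratio = 30/7

30/7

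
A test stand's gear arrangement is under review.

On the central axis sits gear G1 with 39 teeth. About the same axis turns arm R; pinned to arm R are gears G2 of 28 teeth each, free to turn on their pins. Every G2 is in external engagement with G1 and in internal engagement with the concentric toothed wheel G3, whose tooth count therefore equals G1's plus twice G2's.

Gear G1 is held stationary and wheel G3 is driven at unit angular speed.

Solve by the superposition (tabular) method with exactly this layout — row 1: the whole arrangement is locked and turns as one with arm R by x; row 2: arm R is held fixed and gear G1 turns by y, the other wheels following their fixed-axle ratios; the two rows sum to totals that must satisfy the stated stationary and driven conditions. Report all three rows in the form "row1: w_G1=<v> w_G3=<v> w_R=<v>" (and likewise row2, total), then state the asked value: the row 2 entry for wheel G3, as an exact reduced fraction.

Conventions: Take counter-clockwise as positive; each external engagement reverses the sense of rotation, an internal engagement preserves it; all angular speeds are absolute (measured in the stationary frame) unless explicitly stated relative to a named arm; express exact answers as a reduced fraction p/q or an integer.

row1: w_G1=95/134 w_G3=95/134 w_R=95/134
row2: w_G1=-95/134 w_G3=39/134 w_R=0
total: w_G1=0 w_G3=1 w_R=95/134
asked value: 39/134

recognized (axles ride arm R): planetary set, 39/28/95 teeth
row 1 (train locked, turned with arm): all members turn x
superposition row 2 [arm held]: sun y, ring −(39/95)·y, arm 0
boundary: total ω_sun = x + y = 0 and total ω_ring = x − (39/95)·y = 1  ⇒  y = -95/134, x = 95/134
row 2 ring = −(39/95)·(-95/134) = 39/134
totals (row 1 + row 2): sun 95/134 + (-95/134) = 0, ring 95/134 + 39/134 = 1, arm 95/134 + 0 = 95/134
asked cell (row2, ring) = 39/134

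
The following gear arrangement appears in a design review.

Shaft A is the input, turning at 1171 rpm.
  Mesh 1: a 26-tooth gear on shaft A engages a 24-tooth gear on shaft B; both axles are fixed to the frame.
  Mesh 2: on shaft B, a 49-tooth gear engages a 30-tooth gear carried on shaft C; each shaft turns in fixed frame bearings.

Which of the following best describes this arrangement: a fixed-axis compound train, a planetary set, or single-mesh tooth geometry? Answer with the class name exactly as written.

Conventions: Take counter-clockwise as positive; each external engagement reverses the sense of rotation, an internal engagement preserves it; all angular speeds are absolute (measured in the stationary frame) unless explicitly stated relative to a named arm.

fixed-axis compound train

2-mesh fixed-axis compound train (all bearings frame-fixed)
classification: fixed-axis compound train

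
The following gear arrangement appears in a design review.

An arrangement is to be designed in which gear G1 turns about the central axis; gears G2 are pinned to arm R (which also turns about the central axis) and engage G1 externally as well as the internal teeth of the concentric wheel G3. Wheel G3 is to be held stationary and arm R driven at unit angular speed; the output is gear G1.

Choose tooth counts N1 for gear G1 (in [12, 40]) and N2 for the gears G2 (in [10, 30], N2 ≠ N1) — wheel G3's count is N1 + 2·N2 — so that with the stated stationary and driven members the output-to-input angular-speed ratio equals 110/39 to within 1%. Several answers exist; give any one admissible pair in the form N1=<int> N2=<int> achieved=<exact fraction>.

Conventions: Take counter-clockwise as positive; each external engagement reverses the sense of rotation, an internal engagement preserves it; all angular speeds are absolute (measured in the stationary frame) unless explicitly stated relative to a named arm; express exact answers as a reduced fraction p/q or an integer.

N1=39 N2=16 achieved=110/39

topology: planetary set — design target 110/39, arm = carrier (Willis)
Willis with ω_ring = 0: ω_sun/ω_arm = (N1+N3)/N1; set equal to 110/39  ⇒  N3/N1 = 110/39 − 1 = 71/39
N3 = N1 + 2·N2  ⇒  N2/N1 = (N3/N1 − 1)/2 = (71/39 − 1)/2 = 16/39
smallest multiple with N1 ≥ 12 and N2 ≥ 10: k = 1  ⇒  N1 = 1·39 = 39, N2 = 1·16 = 16 (N1 ≤ 40, N2 ≤ 30, N2 ≠ N1 ✓), N3 = 39 + 2·16 = 71
check: (N1+N3)/N1 with N1 = 39, N3 = 71 gives 110/39; |achieved − target| = 0 ≤ 11/390 ✓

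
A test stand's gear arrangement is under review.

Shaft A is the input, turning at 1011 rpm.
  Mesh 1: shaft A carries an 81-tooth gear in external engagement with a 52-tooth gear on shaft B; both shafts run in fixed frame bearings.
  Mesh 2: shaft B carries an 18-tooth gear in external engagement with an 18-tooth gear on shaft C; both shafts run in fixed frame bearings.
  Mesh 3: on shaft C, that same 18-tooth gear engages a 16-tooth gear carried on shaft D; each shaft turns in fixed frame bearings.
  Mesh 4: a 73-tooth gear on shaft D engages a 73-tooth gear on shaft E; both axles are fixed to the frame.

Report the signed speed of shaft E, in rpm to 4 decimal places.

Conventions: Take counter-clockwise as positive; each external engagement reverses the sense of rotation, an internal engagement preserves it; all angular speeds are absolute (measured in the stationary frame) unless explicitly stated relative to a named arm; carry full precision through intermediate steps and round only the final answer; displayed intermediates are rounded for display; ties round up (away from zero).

+1771.6803 rpm

class = fixed-axis compound train [4 meshes; 4 ratios multiply, 4 sense flips]
mesh 1 [81T→52T]: ω = 1011.0000×81/52 = 1574.8269 rpm, sense flips to −
mesh 2 [18T→18T]: ω = 1574.8269×18/18 = 1574.8269 rpm, sense flips to +
mesh 3 [18T→16T]: ω = 1574.8269×18/16 = 1771.6803 rpm, sense flips to −
mesh 4 [73T→73T]: ω = 1771.6803×73/73 = 1771.6803 rpm, sense flips to +
signed output speed = +1771.6803 rpm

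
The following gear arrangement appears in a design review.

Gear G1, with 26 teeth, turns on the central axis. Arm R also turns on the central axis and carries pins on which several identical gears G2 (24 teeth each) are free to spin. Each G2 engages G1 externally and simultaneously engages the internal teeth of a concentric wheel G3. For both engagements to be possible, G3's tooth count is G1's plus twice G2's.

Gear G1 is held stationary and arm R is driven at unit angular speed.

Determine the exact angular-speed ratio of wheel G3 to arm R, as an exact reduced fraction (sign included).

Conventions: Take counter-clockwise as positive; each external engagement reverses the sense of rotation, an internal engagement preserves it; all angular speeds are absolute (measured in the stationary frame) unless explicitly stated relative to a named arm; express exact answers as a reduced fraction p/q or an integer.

recognized (axles ride arm R): planetary set, 26/24/74 teeth
ring teeth: 26 + 2·24 = 74
26(ω_sun−ω_arm) = −74(ω_ring−ω_arm),  ω_sun = 0, ω_arm = 1
ω_ring = 1 − (26/74)(0−1) = 50/37
ω_out/ω_in = 50/37

50/37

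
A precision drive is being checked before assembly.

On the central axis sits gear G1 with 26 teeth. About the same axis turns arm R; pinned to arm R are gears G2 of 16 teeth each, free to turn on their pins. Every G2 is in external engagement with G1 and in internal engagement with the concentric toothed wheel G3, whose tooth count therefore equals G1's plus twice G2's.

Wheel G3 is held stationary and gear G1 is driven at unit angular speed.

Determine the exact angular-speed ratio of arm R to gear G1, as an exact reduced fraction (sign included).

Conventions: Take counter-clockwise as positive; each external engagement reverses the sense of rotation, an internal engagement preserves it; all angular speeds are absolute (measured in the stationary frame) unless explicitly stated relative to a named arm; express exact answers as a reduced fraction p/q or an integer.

13/42

recognized (axles ride arm R): planetary set, 26/16/58 teeth
ring teeth: 26 + 2·16 = 58
26(ω_sun−ω_arm) = −58(ω_ring−ω_arm),  ω_ring = 0, ω_sun = 1
26(1−ω_arm) = −58(0−ω_arm)  ⇒  84·ω_arm = 26  ⇒  ω_arm = 13/42
ω_out/ω_in = 13/42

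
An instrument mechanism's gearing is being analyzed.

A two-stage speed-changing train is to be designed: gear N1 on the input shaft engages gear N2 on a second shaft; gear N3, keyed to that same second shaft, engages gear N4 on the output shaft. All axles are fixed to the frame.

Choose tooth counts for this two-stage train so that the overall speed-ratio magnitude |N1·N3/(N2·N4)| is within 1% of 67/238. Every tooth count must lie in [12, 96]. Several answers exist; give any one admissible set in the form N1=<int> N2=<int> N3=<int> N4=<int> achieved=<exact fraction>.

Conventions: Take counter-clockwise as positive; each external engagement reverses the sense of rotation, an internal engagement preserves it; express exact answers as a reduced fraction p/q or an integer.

N1=12 N2=34 N3=67 N4=84 achieved=67/238

topology: fixed-axis compound train — 2 stages, target 67/238
target = 67/238 in lowest terms: an exact hit needs N1·N3 = k·67 and N2·N4 = k·238 for one integer k, every count in [12, 96]; additionally prefer no 1:1 stage (N1 ≠ N2, N3 ≠ N4)
k = 1…11: no 1:1-free in-range split of k·67 and k·238 into factor pairs; take k = 12
k = 12: N1·N3 = 804 = 12·67, N2·N4 = 2856 = 34·84
achieved = 12·67/(34·84) = 67/238; |achieved − target| = 0 ≤ 67/23800 ✓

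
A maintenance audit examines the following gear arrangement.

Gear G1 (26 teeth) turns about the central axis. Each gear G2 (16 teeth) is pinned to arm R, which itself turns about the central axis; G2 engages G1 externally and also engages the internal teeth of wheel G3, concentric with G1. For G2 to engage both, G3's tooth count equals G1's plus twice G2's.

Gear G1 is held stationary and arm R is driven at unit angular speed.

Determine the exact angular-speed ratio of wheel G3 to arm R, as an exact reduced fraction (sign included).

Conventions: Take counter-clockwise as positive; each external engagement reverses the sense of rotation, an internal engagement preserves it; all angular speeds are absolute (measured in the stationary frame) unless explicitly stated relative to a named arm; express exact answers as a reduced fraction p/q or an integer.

42/29

class = planetary set [G3 = 26+2·16 = 58; Willis about the carrier]
ring teeth: 26 + 2·16 = 58
26(ω_sun−ω_arm) = −58(ω_ring−ω_arm),  ω_sun = 0, ω_arm = 1
ω_ring = 1 − (26/58)(0−1) = 42/29
ω_out/ω_in = 42/29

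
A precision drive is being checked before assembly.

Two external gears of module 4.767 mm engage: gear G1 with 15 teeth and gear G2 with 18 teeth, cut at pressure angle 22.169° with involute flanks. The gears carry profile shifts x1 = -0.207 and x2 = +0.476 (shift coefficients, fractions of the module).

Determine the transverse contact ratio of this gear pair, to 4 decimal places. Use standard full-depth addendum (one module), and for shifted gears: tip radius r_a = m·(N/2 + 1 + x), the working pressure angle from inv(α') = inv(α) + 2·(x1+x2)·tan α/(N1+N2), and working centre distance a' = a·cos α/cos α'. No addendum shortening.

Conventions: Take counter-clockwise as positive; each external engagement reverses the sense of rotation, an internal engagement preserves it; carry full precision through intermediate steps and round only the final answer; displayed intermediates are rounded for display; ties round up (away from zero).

1.3744

topology: single-mesh involute geometry — m = 4.767, 15T/18T pair
base radii: r_b1 = 33.109492, r_b2 = 39.731391
tip radii: r_a1 = 39.532731, r_a2 = 49.939092
inv(α') = inv(22.169°) + 2·(-0.207+0.476)·tan α/(15+18) = 0.02718224  ⇒  α' = 24.23797°
a' = a·cos α / cos α' = 78.6555·cos 22.169°/cos 24.23797° = 79.882681
action lengths: √(r_a1²−r_b1²) = 21.600888, √(r_a2²−r_b2²) = 30.254413
base pitch p_b = π·m·cos α = 13.868872
CR = (21.600888 + 30.254413 − 79.882681·sin 24.23797°)/13.868872 = 1.374392
contact ratio ≈ 1.3744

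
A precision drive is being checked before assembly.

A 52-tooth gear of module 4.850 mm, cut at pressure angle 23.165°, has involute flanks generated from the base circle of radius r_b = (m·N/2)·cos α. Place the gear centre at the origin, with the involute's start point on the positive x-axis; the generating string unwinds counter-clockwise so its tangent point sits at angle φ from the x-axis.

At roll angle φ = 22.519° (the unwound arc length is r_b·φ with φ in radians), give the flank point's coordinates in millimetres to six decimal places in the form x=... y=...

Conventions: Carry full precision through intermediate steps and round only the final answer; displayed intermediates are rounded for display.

recognized (one wheel, involute flank): single-mesh tooth geometry, m = 4.850, N = 52
pitch radius r_p = m·N/2 = 4.850·52/2 = 126.100000
base radius r_b = r_p·cos α = 126.100000·cos 23.165° = 115.933290
roll angle φ = 22.519° = 0.39303069 rad
x = r_b·(cos φ + φ·sin φ) = 124.544736
y = r_b·(sin φ − φ·cos φ) = 2.310164

x=124.544736 y=2.310164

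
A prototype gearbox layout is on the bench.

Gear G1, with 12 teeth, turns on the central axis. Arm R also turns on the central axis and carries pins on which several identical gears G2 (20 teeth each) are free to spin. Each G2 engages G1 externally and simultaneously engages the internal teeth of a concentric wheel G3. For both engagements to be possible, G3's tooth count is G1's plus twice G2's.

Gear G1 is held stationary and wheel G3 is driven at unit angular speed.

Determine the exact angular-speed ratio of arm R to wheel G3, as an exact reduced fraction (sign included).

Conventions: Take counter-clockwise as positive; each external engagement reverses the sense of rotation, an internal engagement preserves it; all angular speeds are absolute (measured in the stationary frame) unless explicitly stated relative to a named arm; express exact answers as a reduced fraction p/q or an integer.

13/16

planetary set (12T centre, 20T on arm, 52T internal) — Willis relation
ring teeth: 12 + 2·20 = 52
12(ω_sun−ω_arm) = −52(ω_ring−ω_arm),  ω_sun = 0, ω_ring = 1
12(0−ω_arm) = −52(1−ω_arm)  ⇒  64·ω_arm = 52  ⇒  ω_arm = 13/16
ω_out/ω_in = 13/16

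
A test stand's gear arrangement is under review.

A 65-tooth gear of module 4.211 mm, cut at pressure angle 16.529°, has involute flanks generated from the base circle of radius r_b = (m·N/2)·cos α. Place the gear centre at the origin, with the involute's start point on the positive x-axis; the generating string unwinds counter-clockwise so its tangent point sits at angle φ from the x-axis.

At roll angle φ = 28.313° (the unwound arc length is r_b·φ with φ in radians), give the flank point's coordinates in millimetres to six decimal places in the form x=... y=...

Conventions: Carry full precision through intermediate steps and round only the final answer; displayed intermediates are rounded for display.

class = single-mesh tooth geometry [base-circle involute, m = 4.211, 65T]
pitch radius r_p = m·N/2 = 4.211·65/2 = 136.857500
base radius r_b = r_p·cos α = 136.857500·cos 16.529° = 131.201981
roll angle φ = 28.313° = 0.49415507 rad
x = r_b·(cos φ + φ·sin φ) = 146.256303
y = r_b·(sin φ − φ·cos φ) = 5.149519

x=146.256303 y=5.149519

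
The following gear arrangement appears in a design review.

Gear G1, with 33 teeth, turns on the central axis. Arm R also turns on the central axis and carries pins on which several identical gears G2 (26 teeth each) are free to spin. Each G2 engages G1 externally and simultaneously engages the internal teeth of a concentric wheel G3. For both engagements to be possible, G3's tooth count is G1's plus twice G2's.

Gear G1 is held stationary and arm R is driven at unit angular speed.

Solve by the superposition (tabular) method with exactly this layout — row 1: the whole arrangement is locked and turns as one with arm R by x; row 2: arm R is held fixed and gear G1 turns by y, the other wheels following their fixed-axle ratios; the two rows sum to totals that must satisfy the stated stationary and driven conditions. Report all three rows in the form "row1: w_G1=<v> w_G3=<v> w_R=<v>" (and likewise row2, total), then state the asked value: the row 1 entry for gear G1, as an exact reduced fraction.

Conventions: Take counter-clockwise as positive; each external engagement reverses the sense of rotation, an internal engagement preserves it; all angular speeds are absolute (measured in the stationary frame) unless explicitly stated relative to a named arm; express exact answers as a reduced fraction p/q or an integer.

row1: w_G1=1 w_G3=1 w_R=1
row2: w_G1=-1 w_G3=33/85 w_R=0
total: w_G1=0 w_G3=118/85 w_R=1
asked value: 1

class = planetary set [G3 = 33+2·26 = 85; Willis about the carrier]
row 1: whole set turns with the arm by x
row 2: sun turns y, ring = −(33/85)·y, arm 0
boundary: total ω_sun = x + y = 0 and total ω_arm = x = 1  ⇒  y = -1, x = 1
row 2 ring = −(33/85)·(-1) = 33/85
totals (row 1 + row 2): sun 1 + (-1) = 0, ring 1 + 33/85 = 118/85, arm 1 + 0 = 1
asked cell (row1, sun) = 1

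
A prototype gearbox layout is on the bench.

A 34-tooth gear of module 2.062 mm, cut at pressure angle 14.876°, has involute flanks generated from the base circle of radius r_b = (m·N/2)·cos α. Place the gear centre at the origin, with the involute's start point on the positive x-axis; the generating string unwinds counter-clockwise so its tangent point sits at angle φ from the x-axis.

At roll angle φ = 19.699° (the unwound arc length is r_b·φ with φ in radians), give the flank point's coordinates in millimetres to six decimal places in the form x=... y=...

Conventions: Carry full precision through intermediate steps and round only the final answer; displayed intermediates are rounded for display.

class = single-mesh tooth geometry [base-circle involute, m = 2.062, 34T]
pitch radius r_p = m·N/2 = 2.062·34/2 = 35.054000
base radius r_b = r_p·cos α = 35.054000·cos 14.876° = 33.879120
roll angle φ = 19.699° = 0.34381241 rad
x = r_b·(cos φ + φ·sin φ) = 35.822708
y = r_b·(sin φ − φ·cos φ) = 0.453558

x=35.822708 y=0.453558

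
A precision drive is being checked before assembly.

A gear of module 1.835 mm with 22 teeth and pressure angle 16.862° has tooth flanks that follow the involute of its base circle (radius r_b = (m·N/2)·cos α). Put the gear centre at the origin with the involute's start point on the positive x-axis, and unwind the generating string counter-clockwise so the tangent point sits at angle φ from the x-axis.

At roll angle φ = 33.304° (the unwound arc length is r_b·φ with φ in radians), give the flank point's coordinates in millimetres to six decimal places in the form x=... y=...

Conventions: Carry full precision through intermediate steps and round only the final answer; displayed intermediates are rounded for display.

x=22.309986 y=1.222358

class = single-mesh tooth geometry [base-circle involute, m = 1.835, 22T]
pitch radius r_p = m·N/2 = 1.835·22/2 = 20.185000
base radius r_b = r_p·cos α = 20.185000·cos 16.862° = 19.317170
roll angle φ = 33.304° = 0.58126445 rad
x = r_b·(cos φ + φ·sin φ) = 22.309986
y = r_b·(sin φ − φ·cos φ) = 1.222358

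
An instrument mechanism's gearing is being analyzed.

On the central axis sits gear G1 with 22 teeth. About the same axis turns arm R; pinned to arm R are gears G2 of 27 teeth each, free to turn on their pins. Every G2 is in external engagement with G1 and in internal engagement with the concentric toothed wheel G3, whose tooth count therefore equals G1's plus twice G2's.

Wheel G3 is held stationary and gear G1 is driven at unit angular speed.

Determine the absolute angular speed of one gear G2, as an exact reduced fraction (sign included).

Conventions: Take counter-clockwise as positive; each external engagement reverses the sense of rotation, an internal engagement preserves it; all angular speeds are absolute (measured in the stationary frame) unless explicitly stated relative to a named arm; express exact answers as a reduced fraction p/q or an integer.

-11/27

recognized (axles ride arm R): planetary set, 22/27/76 teeth
ring teeth: 22 + 2·27 = 76
22(ω_sun−ω_arm) = −76(ω_ring−ω_arm),  ω_ring = 0, ω_sun = 1
22(1−ω_arm) = −76(0−ω_arm)  ⇒  98·ω_arm = 22  ⇒  ω_arm = 11/49
sun–planet mesh: 22·(1−11/49) = −27·(ω_p−ω_arm)  ⇒  ω_p−ω_arm = -836/1323
ω_p = 11/49 − 836/1323 = -11/27
exact speed ratio = -11/27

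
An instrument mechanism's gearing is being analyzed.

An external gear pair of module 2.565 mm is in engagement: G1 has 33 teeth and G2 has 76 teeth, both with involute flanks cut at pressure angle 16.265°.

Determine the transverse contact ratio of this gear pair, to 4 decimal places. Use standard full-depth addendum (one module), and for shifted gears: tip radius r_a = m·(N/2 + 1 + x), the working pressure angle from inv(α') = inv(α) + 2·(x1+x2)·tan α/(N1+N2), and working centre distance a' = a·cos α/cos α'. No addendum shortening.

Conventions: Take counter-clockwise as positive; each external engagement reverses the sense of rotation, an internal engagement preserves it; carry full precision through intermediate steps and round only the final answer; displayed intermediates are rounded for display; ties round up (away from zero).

class = single-mesh tooth geometry [involute pair 33T × 76T, m = 2.565]
base radii: r_b1 = 40.628608, r_b2 = 93.568916
tip radii: r_a1 = 44.887500, r_a2 = 100.035000
no profile shift: α' = α, a' = a
action lengths: √(r_a1²−r_b1²) = 19.084126, √(r_a2²−r_b2²) = 35.381623
base pitch p_b = π·m·cos α = 7.735669
CR = (19.084126 + 35.381623 − 139.792500·sin 16.26500°)/7.735669 = 1.979482
contact ratio ≈ 1.9795

1.9795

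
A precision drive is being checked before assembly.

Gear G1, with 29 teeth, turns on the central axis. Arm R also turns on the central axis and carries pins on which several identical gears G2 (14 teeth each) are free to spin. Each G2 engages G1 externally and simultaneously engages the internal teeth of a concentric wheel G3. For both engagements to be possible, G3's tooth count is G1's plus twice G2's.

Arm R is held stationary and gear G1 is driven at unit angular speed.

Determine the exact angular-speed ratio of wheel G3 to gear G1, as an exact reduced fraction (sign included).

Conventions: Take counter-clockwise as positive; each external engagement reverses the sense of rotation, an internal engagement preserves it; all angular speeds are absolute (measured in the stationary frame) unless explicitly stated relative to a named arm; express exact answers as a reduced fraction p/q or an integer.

-29/57

planetary set (29T centre, 14T on arm, 57T internal) — Willis relation
ring teeth: 29 + 2·14 = 57
29(ω_sun−ω_arm) = −57(ω_ring−ω_arm),  ω_arm = 0, ω_sun = 1
ω_ring = 0 − (29/57)(1−0) = -29/57
ω_out/ω_in = -29/57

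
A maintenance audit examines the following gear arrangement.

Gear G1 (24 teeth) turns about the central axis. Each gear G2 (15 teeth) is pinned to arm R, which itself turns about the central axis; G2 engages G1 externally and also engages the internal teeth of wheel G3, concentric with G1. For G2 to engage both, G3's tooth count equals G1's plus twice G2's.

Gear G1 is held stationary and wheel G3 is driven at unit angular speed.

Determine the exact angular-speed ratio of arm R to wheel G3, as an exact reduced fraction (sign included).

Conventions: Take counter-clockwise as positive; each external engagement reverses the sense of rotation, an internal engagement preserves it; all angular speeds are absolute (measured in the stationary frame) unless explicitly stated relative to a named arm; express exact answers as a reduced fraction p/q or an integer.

9/13

topology: planetary set — G1 24T / G2 15T / G3 54T, arm = carrier (Willis)
ring teeth: 24 + 2·15 = 54
24(ω_sun−ω_arm) = −54(ω_ring−ω_arm),  ω_sun = 0, ω_ring = 1
24(0−ω_arm) = −54(1−ω_arm)  ⇒  78·ω_arm = 54  ⇒  ω_arm = 9/13
ω_out/ω_in = 9/13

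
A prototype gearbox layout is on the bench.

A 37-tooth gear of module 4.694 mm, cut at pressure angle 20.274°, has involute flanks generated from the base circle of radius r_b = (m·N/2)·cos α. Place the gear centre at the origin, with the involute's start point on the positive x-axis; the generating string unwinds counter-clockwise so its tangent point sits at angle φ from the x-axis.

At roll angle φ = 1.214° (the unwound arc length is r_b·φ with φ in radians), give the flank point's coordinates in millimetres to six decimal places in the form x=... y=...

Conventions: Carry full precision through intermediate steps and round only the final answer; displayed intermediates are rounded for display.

topology: single-mesh involute geometry — m = 4.694, N = 37
pitch radius r_p = m·N/2 = 4.694·37/2 = 86.839000
base radius r_b = r_p·cos α = 86.839000·cos 20.274° = 81.459000
roll angle φ = 1.214° = 0.02118830 rad
x = r_b·(cos φ + φ·sin φ) = 81.477283
y = r_b·(sin φ − φ·cos φ) = 0.000258

x=81.477283 y=0.000258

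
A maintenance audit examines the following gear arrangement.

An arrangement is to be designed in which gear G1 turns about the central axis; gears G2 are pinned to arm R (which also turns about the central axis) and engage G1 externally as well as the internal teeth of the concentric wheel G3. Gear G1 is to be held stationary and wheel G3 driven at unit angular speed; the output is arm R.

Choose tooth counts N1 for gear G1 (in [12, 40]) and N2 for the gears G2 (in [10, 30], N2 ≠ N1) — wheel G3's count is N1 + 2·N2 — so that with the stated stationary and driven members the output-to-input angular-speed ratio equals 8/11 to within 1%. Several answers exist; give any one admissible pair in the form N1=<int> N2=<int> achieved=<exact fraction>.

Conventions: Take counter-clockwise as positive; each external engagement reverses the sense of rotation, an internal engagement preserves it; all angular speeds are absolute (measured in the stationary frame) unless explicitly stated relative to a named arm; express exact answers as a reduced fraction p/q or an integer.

class = planetary set [ratio 8/11 wanted; Willis about the carrier]
Willis with ω_sun = 0: ω_arm/ω_ring = N3/(N1+N3); set equal to 8/11  ⇒  N3/N1 = (8/11)/(1 − 8/11) = 8/3
N3 = N1 + 2·N2  ⇒  N2/N1 = (N3/N1 − 1)/2 = (8/3 − 1)/2 = 5/6
smallest multiple with N1 ≥ 12 and N2 ≥ 10: k = 2  ⇒  N1 = 2·6 = 12, N2 = 2·5 = 10 (N1 ≤ 40, N2 ≤ 30, N2 ≠ N1 ✓), N3 = 12 + 2·10 = 32
check: N3/(N1+N3) with N1 = 12, N3 = 32 gives 8/11; |achieved − target| = 0 ≤ 2/275 ✓

N1=12 N2=10 achieved=8/11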